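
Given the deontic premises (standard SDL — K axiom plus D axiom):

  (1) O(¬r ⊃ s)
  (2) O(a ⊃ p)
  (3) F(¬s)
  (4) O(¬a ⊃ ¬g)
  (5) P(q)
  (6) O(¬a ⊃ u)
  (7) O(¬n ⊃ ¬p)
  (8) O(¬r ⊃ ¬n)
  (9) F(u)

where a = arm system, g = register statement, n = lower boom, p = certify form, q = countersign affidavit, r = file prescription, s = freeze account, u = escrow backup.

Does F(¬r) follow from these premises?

F(u) at premise 9 means O(¬u).
Premise 6, O(¬a ⊃ u), contraposes to O(¬u ⊃ a); with O(¬u) we get O(a).
Premise 2 is O(a ⊃ p); since O(a), deontic closure gives O(p).
Premise 7 is O(¬n ⊃ ¬p); contrapositively O(p ⊃ n). Since O(p) holds, K gives O(n).
The contrapositive of premise 8 (O(¬r ⊃ ¬n)) is O(n ⊃ r), and O(n) is already established, so O(r).
Premises 1, 3, 4, 5 do not contribute to this derivation.
So O(r) holds, i.e. F(¬r). The claim follows.

Yes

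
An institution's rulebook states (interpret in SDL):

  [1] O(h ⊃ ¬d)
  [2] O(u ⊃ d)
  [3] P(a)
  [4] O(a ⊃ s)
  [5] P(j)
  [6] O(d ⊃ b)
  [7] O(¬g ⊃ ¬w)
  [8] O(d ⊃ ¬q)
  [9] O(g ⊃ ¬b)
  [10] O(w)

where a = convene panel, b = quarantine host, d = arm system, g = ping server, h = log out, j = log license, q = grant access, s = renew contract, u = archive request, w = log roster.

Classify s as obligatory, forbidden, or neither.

Premise 4 is O(a ⊃ s), but O(a) is not derivable from the premises (the permission P(a) asserts only ¬O(¬a), not O(a)), so it does not yield O(s).
No premise or chain of K-axiom applications forces O(s), and none forces O(¬s). So s is neither obligatory nor forbidden under these norms.

Neither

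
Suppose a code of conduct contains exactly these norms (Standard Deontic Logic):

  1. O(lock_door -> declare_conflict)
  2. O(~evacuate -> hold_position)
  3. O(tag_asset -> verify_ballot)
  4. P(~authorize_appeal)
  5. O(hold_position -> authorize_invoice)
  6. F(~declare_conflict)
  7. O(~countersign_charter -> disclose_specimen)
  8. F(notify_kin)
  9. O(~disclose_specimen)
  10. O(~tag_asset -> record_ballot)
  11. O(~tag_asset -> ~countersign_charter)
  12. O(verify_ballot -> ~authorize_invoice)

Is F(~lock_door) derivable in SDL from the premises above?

No

Premise 1 is O(lock_door -> declare_conflict); even if O(declare_conflict) held, inferring O(lock_door) would be affirming the consequent — invalid.
No other premise forces O(lock_door). An ideal world satisfying every premise can still have ~lock_door true, so F(~lock_door) is not derivable.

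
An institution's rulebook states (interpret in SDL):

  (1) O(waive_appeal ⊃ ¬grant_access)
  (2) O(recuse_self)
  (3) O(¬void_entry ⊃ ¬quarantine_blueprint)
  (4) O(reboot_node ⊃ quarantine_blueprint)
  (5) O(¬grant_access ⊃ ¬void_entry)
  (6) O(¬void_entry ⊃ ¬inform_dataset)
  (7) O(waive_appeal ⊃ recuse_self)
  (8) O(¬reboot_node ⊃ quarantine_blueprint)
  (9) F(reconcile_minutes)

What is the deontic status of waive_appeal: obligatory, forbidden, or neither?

Forbidden

Premises 8 and 4 are O(¬reboot_node ⊃ quarantine_blueprint) and O(reboot_node ⊃ quarantine_blueprint); every ideal world satisfies ¬reboot_node or reboot_node, so in either case quarantine_blueprint holds — hence O(quarantine_blueprint).
Premise 3 is O(¬void_entry ⊃ ¬quarantine_blueprint); contrapositively O(quarantine_blueprint ⊃ void_entry). Since O(quarantine_blueprint) holds, K gives O(void_entry).
Premise 5, O(¬grant_access ⊃ ¬void_entry), contraposes to O(void_entry ⊃ grant_access); with O(void_entry) we get O(grant_access).
Premise 1 is O(waive_appeal ⊃ ¬grant_access); contrapositively O(grant_access ⊃ ¬waive_appeal). Since O(grant_access) holds, K gives O(¬waive_appeal).
Premises 2, 6, 7, 9 do not contribute to this derivation.
Thus O(¬waive_appeal), which is F(waive_appeal): waive_appeal is forbidden.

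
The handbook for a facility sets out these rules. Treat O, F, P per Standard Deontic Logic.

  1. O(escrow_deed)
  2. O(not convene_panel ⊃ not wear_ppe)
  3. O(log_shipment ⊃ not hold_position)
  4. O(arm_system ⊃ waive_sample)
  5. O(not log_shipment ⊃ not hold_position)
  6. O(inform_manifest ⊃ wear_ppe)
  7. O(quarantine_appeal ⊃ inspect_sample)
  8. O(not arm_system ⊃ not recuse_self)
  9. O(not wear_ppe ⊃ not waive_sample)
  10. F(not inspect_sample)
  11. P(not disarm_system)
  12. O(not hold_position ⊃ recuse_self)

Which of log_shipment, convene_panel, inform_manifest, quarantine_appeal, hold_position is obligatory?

Premises 5 and 3 are O(not log_shipment ⊃ not hold_position) and O(log_shipment ⊃ not hold_position); every ideal world satisfies not log_shipment or log_shipment, so in either case not hold_position holds — hence O(not hold_position).
From O(not hold_position) and premise 12, O(not hold_position ⊃ recuse_self), we obtain O(recuse_self).
The contrapositive of premise 8 (O(not arm_system ⊃ not recuse_self)) is O(recuse_self ⊃ arm_system), and O(recuse_self) is already established, so O(arm_system).
With premise 4, O(arm_system ⊃ waive_sample), the K-axiom yields O(waive_sample).
Premise 9, O(not wear_ppe ⊃ not waive_sample), contraposes to O(waive_sample ⊃ wear_ppe); with O(waive_sample) we get O(wear_ppe).
Premise 2, O(not convene_panel ⊃ not wear_ppe), contraposes to O(wear_ppe ⊃ convene_panel); with O(wear_ppe) we get O(convene_panel).
So O(convene_panel) holds — convene_panel is obligatory. None of the other listed options is made obligatory by any chain of premises.

convene_panel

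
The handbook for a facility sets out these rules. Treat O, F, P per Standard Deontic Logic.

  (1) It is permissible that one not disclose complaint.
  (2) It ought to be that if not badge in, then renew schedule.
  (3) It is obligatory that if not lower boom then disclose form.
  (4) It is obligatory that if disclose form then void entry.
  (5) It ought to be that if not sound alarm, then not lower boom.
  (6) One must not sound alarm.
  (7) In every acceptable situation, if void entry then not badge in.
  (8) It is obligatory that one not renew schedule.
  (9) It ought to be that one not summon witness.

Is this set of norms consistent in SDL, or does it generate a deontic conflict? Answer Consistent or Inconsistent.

Premise 8 gives O(¬renew_schedule).
Premise 2, O(¬badge_in → renew_schedule), contraposes to O(¬renew_schedule → badge_in); with O(¬renew_schedule) we get O(badge_in).
Premise 7, O(void_entry → ¬badge_in), contraposes to O(badge_in → ¬void_entry); with O(badge_in) we get O(¬void_entry).
Premise 4, O(disclose_form → void_entry), contraposes to O(¬void_entry → ¬disclose_form); with O(¬void_entry) we get O(¬disclose_form).
Premise 3, O(¬lower_boom → disclose_form), contraposes to O(¬disclose_form → lower_boom); with O(¬disclose_form) we get O(lower_boom).
Premise 5, O(¬sound_alarm → ¬lower_boom), contraposes to O(lower_boom → sound_alarm); with O(lower_boom) we get O(sound_alarm).
Yet premise 6 is F(sound_alarm), i.e. O(¬sound_alarm).
We now have both O(sound_alarm) and O(¬sound_alarm) — sound_alarm is simultaneously obligatory and forbidden, violating the D-axiom.

Inconsistent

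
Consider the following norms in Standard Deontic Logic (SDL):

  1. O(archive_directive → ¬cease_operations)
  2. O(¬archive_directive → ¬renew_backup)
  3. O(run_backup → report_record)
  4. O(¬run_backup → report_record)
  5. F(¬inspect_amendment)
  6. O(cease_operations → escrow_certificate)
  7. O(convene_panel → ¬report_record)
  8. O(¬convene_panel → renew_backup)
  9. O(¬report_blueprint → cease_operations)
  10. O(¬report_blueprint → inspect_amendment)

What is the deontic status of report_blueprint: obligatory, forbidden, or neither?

Obligatory

Premises 3 and 4 cover both cases: O(run_backup → report_record) and O(¬run_backup → report_record). Since run_backup ∨ ¬run_backup is a tautology, O(report_record) follows.
The contrapositive of premise 7 (O(convene_panel → ¬report_record)) is O(report_record → ¬convene_panel), and O(report_record) is already established, so O(¬convene_panel).
With premise 8, O(¬convene_panel → renew_backup), the K-axiom yields O(renew_backup).
Premise 2, O(¬archive_directive → ¬renew_backup), contraposes to O(renew_backup → archive_directive); with O(renew_backup) we get O(archive_directive).
Applying K to premise 1 (O(archive_directive → ¬cease_operations)) and O(archive_directive) yields O(¬cease_operations).
Premise 9 is O(¬report_blueprint → cease_operations); contrapositively O(¬cease_operations → report_blueprint). Since O(¬cease_operations) holds, K gives O(report_blueprint).
Premises 5, 6, 10 do not contribute to this derivation.
Hence report_blueprint is obligatory.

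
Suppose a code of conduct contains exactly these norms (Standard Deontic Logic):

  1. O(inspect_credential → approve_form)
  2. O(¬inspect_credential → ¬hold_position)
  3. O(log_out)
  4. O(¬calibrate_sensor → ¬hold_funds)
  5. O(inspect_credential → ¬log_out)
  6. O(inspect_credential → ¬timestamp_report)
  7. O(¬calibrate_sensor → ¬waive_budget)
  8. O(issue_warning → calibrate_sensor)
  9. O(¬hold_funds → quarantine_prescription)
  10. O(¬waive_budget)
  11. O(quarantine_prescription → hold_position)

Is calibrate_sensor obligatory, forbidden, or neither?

From premise 3 we have O(log_out).
The contrapositive of premise 5 (O(inspect_credential → ¬log_out)) is O(log_out → ¬inspect_credential), and O(log_out) is already established, so O(¬inspect_credential).
From O(¬inspect_credential) and premise 2, O(¬inspect_credential → ¬hold_position), we obtain O(¬hold_position).
Premise 11, O(quarantine_prescription → hold_position), contraposes to O(¬hold_position → ¬quarantine_prescription); with O(¬hold_position) we get O(¬quarantine_prescription).
Premise 9, O(¬hold_funds → quarantine_prescription), contraposes to O(¬quarantine_prescription → hold_funds); with O(¬quarantine_prescription) we get O(hold_funds).
Premise 4 is O(¬calibrate_sensor → ¬hold_funds); contrapositively O(hold_funds → calibrate_sensor). Since O(hold_funds) holds, K gives O(calibrate_sensor).
Premises 1, 6, 7, 8, 10 do not contribute to this derivation.
Hence calibrate_sensor is obligatory.

Obligatory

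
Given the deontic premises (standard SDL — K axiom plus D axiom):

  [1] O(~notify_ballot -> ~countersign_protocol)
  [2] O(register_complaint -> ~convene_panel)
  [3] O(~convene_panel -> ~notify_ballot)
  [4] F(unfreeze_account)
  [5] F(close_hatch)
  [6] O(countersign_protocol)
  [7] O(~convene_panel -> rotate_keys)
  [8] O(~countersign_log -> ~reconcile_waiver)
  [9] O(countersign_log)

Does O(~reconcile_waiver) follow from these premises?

No

Premise 8 is O(~countersign_log -> ~reconcile_waiver), but O(~countersign_log) is not derivable from the premises, so it does not yield O(~reconcile_waiver).
No other premise forces O(~reconcile_waiver). An ideal world satisfying every premise can still have ~reconcile_waiver false, so O(~reconcile_waiver) is not derivable.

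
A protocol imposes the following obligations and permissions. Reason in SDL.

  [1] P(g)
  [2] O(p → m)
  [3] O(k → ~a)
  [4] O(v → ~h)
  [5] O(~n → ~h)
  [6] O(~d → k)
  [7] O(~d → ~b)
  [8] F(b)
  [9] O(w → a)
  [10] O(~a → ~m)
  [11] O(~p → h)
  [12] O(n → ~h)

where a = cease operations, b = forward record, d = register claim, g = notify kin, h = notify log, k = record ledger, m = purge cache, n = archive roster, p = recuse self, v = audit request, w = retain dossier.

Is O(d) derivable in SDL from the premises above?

Premises 5 and 12 cover both cases: O(~n → ~h) and O(n → ~h). Since ~n ∨ n is a tautology, O(~h) follows.
Premise 11, O(~p → h), contraposes to O(~h → p); with O(~h) we get O(p).
From O(p) and premise 2, O(p → m), we obtain O(m).
The contrapositive of premise 10 (O(~a → ~m)) is O(m → a), and O(m) is already established, so O(a).
The contrapositive of premise 3 (O(k → ~a)) is O(a → ~k), and O(a) is already established, so O(~k).
Premise 6 is O(~d → k); contrapositively O(~k → d). Since O(~k) holds, K gives O(d).
Premises 1, 4, 7, 8, 9 do not contribute to this derivation.
So O(d) follows.

Yes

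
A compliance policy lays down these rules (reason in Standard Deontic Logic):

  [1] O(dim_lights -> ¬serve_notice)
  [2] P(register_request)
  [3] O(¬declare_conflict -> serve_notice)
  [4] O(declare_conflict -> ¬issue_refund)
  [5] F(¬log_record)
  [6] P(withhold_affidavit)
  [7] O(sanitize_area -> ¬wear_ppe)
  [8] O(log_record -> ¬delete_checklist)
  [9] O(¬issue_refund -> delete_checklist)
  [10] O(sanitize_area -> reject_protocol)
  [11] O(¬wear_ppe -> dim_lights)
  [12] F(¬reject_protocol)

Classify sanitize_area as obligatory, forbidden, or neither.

Premise 5 is F(¬log_record), i.e. O(log_record).
From O(log_record) and premise 8, O(log_record -> ¬delete_checklist), we obtain O(¬delete_checklist).
Premise 9, O(¬issue_refund -> delete_checklist), contraposes to O(¬delete_checklist -> issue_refund); with O(¬delete_checklist) we get O(issue_refund).
Premise 4 is O(declare_conflict -> ¬issue_refund); contrapositively O(issue_refund -> ¬declare_conflict). Since O(issue_refund) holds, K gives O(¬declare_conflict).
Applying K to premise 3 (O(¬declare_conflict -> serve_notice)) and O(¬declare_conflict) yields O(serve_notice).
Premise 1 is O(dim_lights -> ¬serve_notice); contrapositively O(serve_notice -> ¬dim_lights). Since O(serve_notice) holds, K gives O(¬dim_lights).
Premise 11, O(¬wear_ppe -> dim_lights), contraposes to O(¬dim_lights -> wear_ppe); with O(¬dim_lights) we get O(wear_ppe).
The contrapositive of premise 7 (O(sanitize_area -> ¬wear_ppe)) is O(wear_ppe -> ¬sanitize_area), and O(wear_ppe) is already established, so O(¬sanitize_area).
Premises 2, 6, 10, 12 do not contribute to this derivation.
Thus O(¬sanitize_area), which is F(sanitize_area): sanitize_area is forbidden.

Forbidden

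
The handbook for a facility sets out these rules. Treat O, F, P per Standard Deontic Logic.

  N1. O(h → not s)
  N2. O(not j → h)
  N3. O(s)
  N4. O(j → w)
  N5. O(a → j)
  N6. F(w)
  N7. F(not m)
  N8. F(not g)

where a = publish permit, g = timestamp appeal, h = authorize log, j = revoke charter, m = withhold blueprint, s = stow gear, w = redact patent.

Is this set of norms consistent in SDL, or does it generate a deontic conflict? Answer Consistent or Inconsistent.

Premise 3 gives O(s).
Premise 1, O(h → not s), contraposes to O(s → not h); with O(s) we get O(not h).
Premise 2 is O(not j → h); contrapositively O(not h → j). Since O(not h) holds, K gives O(j).
From O(j) and premise 4, O(j → w), we obtain O(w).
However, F(w) at premise 6 amounts to O(not w).
We now have both O(w) and O(not w) — w is simultaneously obligatory and forbidden, violating the D-axiom.

Inconsistent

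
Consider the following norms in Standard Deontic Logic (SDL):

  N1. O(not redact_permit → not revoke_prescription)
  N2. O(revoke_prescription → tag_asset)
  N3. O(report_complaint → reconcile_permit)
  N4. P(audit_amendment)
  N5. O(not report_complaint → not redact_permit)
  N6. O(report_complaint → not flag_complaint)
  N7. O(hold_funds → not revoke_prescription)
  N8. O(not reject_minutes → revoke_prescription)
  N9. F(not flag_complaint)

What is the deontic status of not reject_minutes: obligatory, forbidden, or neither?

Premise 9 is F(not flag_complaint), i.e. O(flag_complaint).
Premise 6, O(report_complaint → not flag_complaint), contraposes to O(flag_complaint → not report_complaint); with O(flag_complaint) we get O(not report_complaint).
From O(not report_complaint) and premise 5, O(not report_complaint → not redact_permit), we obtain O(not redact_permit).
Applying K to premise 1 (O(not redact_permit → not revoke_prescription)) and O(not redact_permit) yields O(not revoke_prescription).
Premise 8, O(not reject_minutes → revoke_prescription), contraposes to O(not revoke_prescription → reject_minutes); with O(not revoke_prescription) we get O(reject_minutes).
Premises 2, 3, 4, 7 do not contribute to this derivation.
Thus O(reject_minutes), which is F(not reject_minutes): not reject_minutes is forbidden.

Forbidden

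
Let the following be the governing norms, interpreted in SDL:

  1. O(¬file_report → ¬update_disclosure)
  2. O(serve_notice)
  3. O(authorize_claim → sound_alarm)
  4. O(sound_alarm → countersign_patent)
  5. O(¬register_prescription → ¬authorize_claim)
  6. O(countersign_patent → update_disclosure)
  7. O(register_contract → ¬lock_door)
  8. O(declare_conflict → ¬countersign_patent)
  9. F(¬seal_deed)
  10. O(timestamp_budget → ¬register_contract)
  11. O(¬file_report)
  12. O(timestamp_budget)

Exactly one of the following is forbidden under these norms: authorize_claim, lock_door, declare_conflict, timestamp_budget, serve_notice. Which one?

Premise 11 states O(¬file_report) outright.
From O(¬file_report) and premise 1, O(¬file_report → ¬update_disclosure), we obtain O(¬update_disclosure).
Premise 6, O(countersign_patent → update_disclosure), contraposes to O(¬update_disclosure → ¬countersign_patent); with O(¬update_disclosure) we get O(¬countersign_patent).
The contrapositive of premise 4 (O(sound_alarm → countersign_patent)) is O(¬countersign_patent → ¬sound_alarm), and O(¬countersign_patent) is already established, so O(¬sound_alarm).
Premise 3 is O(authorize_claim → sound_alarm); contrapositively O(¬sound_alarm → ¬authorize_claim). Since O(¬sound_alarm) holds, K gives O(¬authorize_claim).
So O(¬authorize_claim) holds, i.e. authorize_claim is forbidden. None of the other listed options is forbidden under the premises.

authorize_claim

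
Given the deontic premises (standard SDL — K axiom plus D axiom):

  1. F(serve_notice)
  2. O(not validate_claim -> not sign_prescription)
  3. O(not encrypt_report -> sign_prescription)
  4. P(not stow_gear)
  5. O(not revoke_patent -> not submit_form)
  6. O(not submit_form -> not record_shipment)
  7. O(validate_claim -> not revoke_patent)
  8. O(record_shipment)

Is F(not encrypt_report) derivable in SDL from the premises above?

Yes

Premise 8 states O(record_shipment) outright.
The contrapositive of premise 6 (O(not submit_form -> not record_shipment)) is O(record_shipment -> submit_form), and O(record_shipment) is already established, so O(submit_form).
The contrapositive of premise 5 (O(not revoke_patent -> not submit_form)) is O(submit_form -> revoke_patent), and O(submit_form) is already established, so O(revoke_patent).
Premise 7, O(validate_claim -> not revoke_patent), contraposes to O(revoke_patent -> not validate_claim); with O(revoke_patent) we get O(not validate_claim).
Premise 2 is O(not validate_claim -> not sign_prescription); since O(not validate_claim), deontic closure gives O(not sign_prescription).
Premise 3, O(not encrypt_report -> sign_prescription), contraposes to O(not sign_prescription -> encrypt_report); with O(not sign_prescription) we get O(encrypt_report).
Premises 1, 4 do not contribute to this derivation.
So O(encrypt_report) holds, i.e. F(not encrypt_report). The claim follows.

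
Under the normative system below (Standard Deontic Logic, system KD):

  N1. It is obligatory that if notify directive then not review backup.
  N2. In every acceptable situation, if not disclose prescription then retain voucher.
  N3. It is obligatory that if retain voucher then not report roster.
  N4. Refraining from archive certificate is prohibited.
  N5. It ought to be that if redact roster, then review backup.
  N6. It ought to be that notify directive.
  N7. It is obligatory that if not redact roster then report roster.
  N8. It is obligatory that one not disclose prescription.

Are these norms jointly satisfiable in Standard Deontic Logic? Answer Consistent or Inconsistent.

Premise 8 states O(¬disclose_prescription) outright.
From O(¬disclose_prescription) and premise 2, O(¬disclose_prescription → retain_voucher), we obtain O(retain_voucher).
From O(retain_voucher) and premise 3, O(retain_voucher → ¬report_roster), we obtain O(¬report_roster).
The contrapositive of premise 7 (O(¬redact_roster → report_roster)) is O(¬report_roster → redact_roster), and O(¬report_roster) is already established, so O(redact_roster).
With premise 5, O(redact_roster → review_backup), the K-axiom yields O(review_backup).
Premise 1 is O(notify_directive → ¬review_backup); contrapositively O(review_backup → ¬notify_directive). Since O(review_backup) holds, K gives O(¬notify_directive).
But premise 6 directly asserts O(notify_directive).
We now have both O(¬notify_directive) and O(notify_directive) — notify_directive is simultaneously obligatory and forbidden, violating the D-axiom.

Inconsistent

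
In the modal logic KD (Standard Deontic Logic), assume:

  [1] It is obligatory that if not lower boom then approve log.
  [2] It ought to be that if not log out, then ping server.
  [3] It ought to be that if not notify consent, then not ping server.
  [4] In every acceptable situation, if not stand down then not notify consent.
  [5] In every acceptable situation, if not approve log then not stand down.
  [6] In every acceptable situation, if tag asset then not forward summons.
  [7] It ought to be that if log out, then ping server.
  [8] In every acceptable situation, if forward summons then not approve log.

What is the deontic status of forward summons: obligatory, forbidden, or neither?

Forbidden

Premises 2 and 7 are O(¬log_out → ping_server) and O(log_out → ping_server); every ideal world satisfies ¬log_out or log_out, so in either case ping_server holds — hence O(ping_server).
The contrapositive of premise 3 (O(¬notify_consent → ¬ping_server)) is O(ping_server → notify_consent), and O(ping_server) is already established, so O(notify_consent).
The contrapositive of premise 4 (O(¬stand_down → ¬notify_consent)) is O(notify_consent → stand_down), and O(notify_consent) is already established, so O(stand_down).
Premise 5, O(¬approve_log → ¬stand_down), contraposes to O(stand_down → approve_log); with O(stand_down) we get O(approve_log).
The contrapositive of premise 8 (O(forward_summons → ¬approve_log)) is O(approve_log → ¬forward_summons), and O(approve_log) is already established, so O(¬forward_summons).
Premises 1, 6 do not contribute to this derivation.
Thus O(¬forward_summons), which is F(forward_summons): forward_summons is forbidden.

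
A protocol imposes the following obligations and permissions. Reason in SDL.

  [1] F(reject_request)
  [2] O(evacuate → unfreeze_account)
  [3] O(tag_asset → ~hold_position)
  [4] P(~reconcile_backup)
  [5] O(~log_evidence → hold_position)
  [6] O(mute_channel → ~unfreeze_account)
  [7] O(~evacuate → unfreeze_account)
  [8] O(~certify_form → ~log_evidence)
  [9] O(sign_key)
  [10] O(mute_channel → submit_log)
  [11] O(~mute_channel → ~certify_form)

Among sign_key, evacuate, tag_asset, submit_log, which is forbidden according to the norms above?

Premises 7 and 2 are O(~evacuate → unfreeze_account) and O(evacuate → unfreeze_account); every ideal world satisfies ~evacuate or evacuate, so in either case unfreeze_account holds — hence O(unfreeze_account).
Premise 6 is O(mute_channel → ~unfreeze_account); contrapositively O(unfreeze_account → ~mute_channel). Since O(unfreeze_account) holds, K gives O(~mute_channel).
With premise 11, O(~mute_channel → ~certify_form), the K-axiom yields O(~certify_form).
Applying K to premise 8 (O(~certify_form → ~log_evidence)) and O(~certify_form) yields O(~log_evidence).
With premise 5, O(~log_evidence → hold_position), the K-axiom yields O(hold_position).
Premise 3, O(tag_asset → ~hold_position), contraposes to O(hold_position → ~tag_asset); with O(hold_position) we get O(~tag_asset).
So O(~tag_asset) holds, i.e. tag_asset is forbidden. None of the other listed options is forbidden under the premises.

tag_asset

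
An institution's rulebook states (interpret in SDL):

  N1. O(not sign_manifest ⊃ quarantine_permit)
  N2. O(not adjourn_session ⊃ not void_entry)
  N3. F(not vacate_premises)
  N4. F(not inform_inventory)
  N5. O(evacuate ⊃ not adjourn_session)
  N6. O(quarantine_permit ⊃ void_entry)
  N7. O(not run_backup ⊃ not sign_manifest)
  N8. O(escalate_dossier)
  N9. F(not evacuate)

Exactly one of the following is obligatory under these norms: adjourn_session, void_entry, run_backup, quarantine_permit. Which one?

run_backup

Premise 9 is F(not evacuate), i.e. O(evacuate).
Applying K to premise 5 (O(evacuate ⊃ not adjourn_session)) and O(evacuate) yields O(not adjourn_session).
From O(not adjourn_session) and premise 2, O(not adjourn_session ⊃ not void_entry), we obtain O(not void_entry).
Premise 6 is O(quarantine_permit ⊃ void_entry); contrapositively O(not void_entry ⊃ not quarantine_permit). Since O(not void_entry) holds, K gives O(not quarantine_permit).
Premise 1, O(not sign_manifest ⊃ quarantine_permit), contraposes to O(not quarantine_permit ⊃ sign_manifest); with O(not quarantine_permit) we get O(sign_manifest).
Premise 7, O(not run_backup ⊃ not sign_manifest), contraposes to O(sign_manifest ⊃ run_backup); with O(sign_manifest) we get O(run_backup).
So O(run_backup) holds — run_backup is obligatory. None of the other listed options is made obligatory by any chain of premises.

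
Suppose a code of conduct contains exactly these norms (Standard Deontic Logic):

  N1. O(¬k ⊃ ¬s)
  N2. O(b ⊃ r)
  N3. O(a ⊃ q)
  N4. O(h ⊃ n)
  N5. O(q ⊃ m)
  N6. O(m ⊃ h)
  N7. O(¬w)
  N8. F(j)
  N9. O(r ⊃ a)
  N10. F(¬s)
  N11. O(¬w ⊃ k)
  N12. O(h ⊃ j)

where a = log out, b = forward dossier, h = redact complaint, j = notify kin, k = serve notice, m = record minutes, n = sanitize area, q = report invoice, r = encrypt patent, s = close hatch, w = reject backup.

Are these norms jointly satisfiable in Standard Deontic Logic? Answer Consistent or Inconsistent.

Consistent

Premise 1 is O(¬k ⊃ ¬s), but O(¬k) is not derivable from the premises, so it does not yield O(¬s).
So O(¬s) is not derivable, and the apparent clash with O(s) does not arise.
A world satisfying every obligation exists (e.g. a=false, b=false, h=false, j=false, k=true, m=false, n=false, q=false, r=false, s=true, w=false); no atom is both obligatory and forbidden, so the set is consistent.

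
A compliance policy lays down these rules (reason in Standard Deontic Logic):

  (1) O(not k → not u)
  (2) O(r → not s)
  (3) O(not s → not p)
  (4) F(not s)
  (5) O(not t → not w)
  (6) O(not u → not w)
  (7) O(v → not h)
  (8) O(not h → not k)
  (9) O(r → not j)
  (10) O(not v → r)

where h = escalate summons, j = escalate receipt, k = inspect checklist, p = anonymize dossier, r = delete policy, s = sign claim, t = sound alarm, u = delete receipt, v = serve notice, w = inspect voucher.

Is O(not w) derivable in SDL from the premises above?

F(not s) at premise 4 means O(s).
Premise 2 is O(r → not s); contrapositively O(s → not r). Since O(s) holds, K gives O(not r).
Premise 10, O(not v → r), contraposes to O(not r → v); with O(not r) we get O(v).
Applying K to premise 7 (O(v → not h)) and O(v) yields O(not h).
Premise 8 is O(not h → not k); since O(not h), deontic closure gives O(not k).
From O(not k) and premise 1, O(not k → not u), we obtain O(not u).
From O(not u) and premise 6, O(not u → not w), we obtain O(not w).
Premises 3, 5, 9 do not contribute to this derivation.
So O(not w) follows.

Yes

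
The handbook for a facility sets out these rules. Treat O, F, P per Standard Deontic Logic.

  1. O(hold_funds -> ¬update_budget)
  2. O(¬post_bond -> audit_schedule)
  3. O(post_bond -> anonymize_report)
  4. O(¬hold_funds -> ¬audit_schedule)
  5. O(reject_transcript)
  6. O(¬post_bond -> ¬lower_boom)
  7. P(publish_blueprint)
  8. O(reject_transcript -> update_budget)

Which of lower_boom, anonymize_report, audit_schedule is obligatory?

From premise 5 we have O(reject_transcript).
From O(reject_transcript) and premise 8, O(reject_transcript -> update_budget), we obtain O(update_budget).
The contrapositive of premise 1 (O(hold_funds -> ¬update_budget)) is O(update_budget -> ¬hold_funds), and O(update_budget) is already established, so O(¬hold_funds).
From O(¬hold_funds) and premise 4, O(¬hold_funds -> ¬audit_schedule), we obtain O(¬audit_schedule).
The contrapositive of premise 2 (O(¬post_bond -> audit_schedule)) is O(¬audit_schedule -> post_bond), and O(¬audit_schedule) is already established, so O(post_bond).
From O(post_bond) and premise 3, O(post_bond -> anonymize_report), we obtain O(anonymize_report).
So O(anonymize_report) holds — anonymize_report is obligatory. None of the other listed options is made obligatory by any chain of premises.

anonymize_report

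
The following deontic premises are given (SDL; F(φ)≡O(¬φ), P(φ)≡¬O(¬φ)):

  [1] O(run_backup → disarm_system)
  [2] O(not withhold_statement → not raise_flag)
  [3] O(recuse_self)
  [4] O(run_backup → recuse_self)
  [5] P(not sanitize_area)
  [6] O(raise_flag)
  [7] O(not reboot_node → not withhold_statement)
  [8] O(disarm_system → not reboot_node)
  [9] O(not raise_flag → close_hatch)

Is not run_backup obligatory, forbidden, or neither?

Premise 6 gives O(raise_flag).
The contrapositive of premise 2 (O(not withhold_statement → not raise_flag)) is O(raise_flag → withhold_statement), and O(raise_flag) is already established, so O(withhold_statement).
Premise 7, O(not reboot_node → not withhold_statement), contraposes to O(withhold_statement → reboot_node); with O(withhold_statement) we get O(reboot_node).
Premise 8, O(disarm_system → not reboot_node), contraposes to O(reboot_node → not disarm_system); with O(reboot_node) we get O(not disarm_system).
Premise 1 is O(run_backup → disarm_system); contrapositively O(not disarm_system → not run_backup). Since O(not disarm_system) holds, K gives O(not run_backup).
Premises 3, 4, 5, 9 do not contribute to this derivation.
Hence not run_backup is obligatory.

Obligatory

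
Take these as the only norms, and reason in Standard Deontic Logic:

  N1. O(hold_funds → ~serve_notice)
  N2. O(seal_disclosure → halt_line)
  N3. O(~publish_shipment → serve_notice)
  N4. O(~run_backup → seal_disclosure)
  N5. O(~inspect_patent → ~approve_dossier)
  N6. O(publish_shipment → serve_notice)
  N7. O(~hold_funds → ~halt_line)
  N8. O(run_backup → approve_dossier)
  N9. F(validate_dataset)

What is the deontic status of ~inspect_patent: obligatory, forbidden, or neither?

Forbidden

Premises 3 and 6 are O(~publish_shipment → serve_notice) and O(publish_shipment → serve_notice); every ideal world satisfies ~publish_shipment or publish_shipment, so in either case serve_notice holds — hence O(serve_notice).
The contrapositive of premise 1 (O(hold_funds → ~serve_notice)) is O(serve_notice → ~hold_funds), and O(serve_notice) is already established, so O(~hold_funds).
Premise 7 is O(~hold_funds → ~halt_line); since O(~hold_funds), deontic closure gives O(~halt_line).
The contrapositive of premise 2 (O(seal_disclosure → halt_line)) is O(~halt_line → ~seal_disclosure), and O(~halt_line) is already established, so O(~seal_disclosure).
The contrapositive of premise 4 (O(~run_backup → seal_disclosure)) is O(~seal_disclosure → run_backup), and O(~seal_disclosure) is already established, so O(run_backup).
Applying K to premise 8 (O(run_backup → approve_dossier)) and O(run_backup) yields O(approve_dossier).
Premise 5, O(~inspect_patent → ~approve_dossier), contraposes to O(approve_dossier → inspect_patent); with O(approve_dossier) we get O(inspect_patent).
Premise 9 does not contribute to this derivation.
Thus O(inspect_patent), which is F(~inspect_patent): ~inspect_patent is forbidden.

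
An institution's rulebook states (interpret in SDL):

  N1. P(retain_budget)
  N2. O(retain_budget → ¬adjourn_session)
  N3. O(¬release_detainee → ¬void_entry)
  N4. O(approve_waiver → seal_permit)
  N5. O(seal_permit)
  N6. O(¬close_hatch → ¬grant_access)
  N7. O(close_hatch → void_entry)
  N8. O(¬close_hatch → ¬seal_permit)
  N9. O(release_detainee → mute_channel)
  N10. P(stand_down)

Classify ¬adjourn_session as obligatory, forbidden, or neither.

Neither

Premise 2 is O(retain_budget → ¬adjourn_session), but O(retain_budget) is not derivable from the premises (the permission P(retain_budget) asserts only ¬O(¬retain_budget), not O(retain_budget)), so it does not yield O(¬adjourn_session).
No premise or chain of K-axiom applications forces O(¬adjourn_session), and none forces O(adjourn_session). So ¬adjourn_session is neither obligatory nor forbidden under these norms.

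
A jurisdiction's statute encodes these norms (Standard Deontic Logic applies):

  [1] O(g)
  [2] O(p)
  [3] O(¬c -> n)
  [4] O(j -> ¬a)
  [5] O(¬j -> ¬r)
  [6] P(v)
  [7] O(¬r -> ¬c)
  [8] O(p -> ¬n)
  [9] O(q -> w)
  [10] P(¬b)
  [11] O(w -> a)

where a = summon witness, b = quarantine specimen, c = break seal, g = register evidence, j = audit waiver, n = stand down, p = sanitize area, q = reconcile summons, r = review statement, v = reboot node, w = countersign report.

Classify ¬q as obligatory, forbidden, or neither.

Obligatory

From premise 2 we have O(p).
With premise 8, O(p -> ¬n), the K-axiom yields O(¬n).
Premise 3 is O(¬c -> n); contrapositively O(¬n -> c). Since O(¬n) holds, K gives O(c).
The contrapositive of premise 7 (O(¬r -> ¬c)) is O(c -> r), and O(c) is already established, so O(r).
The contrapositive of premise 5 (O(¬j -> ¬r)) is O(r -> j), and O(r) is already established, so O(j).
Applying K to premise 4 (O(j -> ¬a)) and O(j) yields O(¬a).
Premise 11 is O(w -> a); contrapositively O(¬a -> ¬w). Since O(¬a) holds, K gives O(¬w).
Premise 9, O(q -> w), contraposes to O(¬w -> ¬q); with O(¬w) we get O(¬q).
Premises 1, 6, 10 do not contribute to this derivation.
Hence ¬q is obligatory.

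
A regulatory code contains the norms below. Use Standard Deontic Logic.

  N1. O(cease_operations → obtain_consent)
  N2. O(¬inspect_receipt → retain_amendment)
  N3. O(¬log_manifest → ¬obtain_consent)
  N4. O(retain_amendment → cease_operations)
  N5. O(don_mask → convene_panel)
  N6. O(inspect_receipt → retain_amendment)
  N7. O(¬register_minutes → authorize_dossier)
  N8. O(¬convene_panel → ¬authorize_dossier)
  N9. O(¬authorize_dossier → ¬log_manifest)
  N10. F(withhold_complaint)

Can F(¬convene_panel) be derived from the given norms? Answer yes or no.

Yes

By case analysis on inspect_receipt: premise 6 gives O(inspect_receipt → retain_amendment) and premise 2 gives O(¬inspect_receipt → retain_amendment), so O(retain_amendment) either way.
Applying K to premise 4 (O(retain_amendment → cease_operations)) and O(retain_amendment) yields O(cease_operations).
From O(cease_operations) and premise 1, O(cease_operations → obtain_consent), we obtain O(obtain_consent).
Premise 3, O(¬log_manifest → ¬obtain_consent), contraposes to O(obtain_consent → log_manifest); with O(obtain_consent) we get O(log_manifest).
Premise 9 is O(¬authorize_dossier → ¬log_manifest); contrapositively O(log_manifest → authorize_dossier). Since O(log_manifest) holds, K gives O(authorize_dossier).
The contrapositive of premise 8 (O(¬convene_panel → ¬authorize_dossier)) is O(authorize_dossier → convene_panel), and O(authorize_dossier) is already established, so O(convene_panel).
Premises 5, 7, 10 do not contribute to this derivation.
So O(convene_panel) holds, i.e. F(¬convene_panel). The claim follows.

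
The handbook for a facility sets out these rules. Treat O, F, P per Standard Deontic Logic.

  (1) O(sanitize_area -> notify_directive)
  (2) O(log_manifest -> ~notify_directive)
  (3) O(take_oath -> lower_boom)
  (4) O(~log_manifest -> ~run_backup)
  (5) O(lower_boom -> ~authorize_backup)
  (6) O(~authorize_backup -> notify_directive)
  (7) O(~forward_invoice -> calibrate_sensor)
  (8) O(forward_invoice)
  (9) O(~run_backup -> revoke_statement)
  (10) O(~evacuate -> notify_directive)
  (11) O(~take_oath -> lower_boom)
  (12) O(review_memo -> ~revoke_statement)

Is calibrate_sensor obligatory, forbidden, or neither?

Neither

Premise 7 is O(~forward_invoice -> calibrate_sensor), but O(~forward_invoice) is not derivable from the premises, so it does not yield O(calibrate_sensor).
No premise or chain of K-axiom applications forces O(calibrate_sensor), and none forces O(~calibrate_sensor). So calibrate_sensor is neither obligatory nor forbidden under these norms.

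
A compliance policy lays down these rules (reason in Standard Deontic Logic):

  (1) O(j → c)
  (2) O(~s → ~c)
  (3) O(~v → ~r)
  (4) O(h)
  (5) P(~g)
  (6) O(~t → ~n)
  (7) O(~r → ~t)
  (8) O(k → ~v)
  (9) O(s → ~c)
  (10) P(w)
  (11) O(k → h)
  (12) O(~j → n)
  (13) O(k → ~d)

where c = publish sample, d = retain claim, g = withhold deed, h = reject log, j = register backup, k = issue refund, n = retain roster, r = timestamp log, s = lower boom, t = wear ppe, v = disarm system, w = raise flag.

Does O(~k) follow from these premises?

Premises 9 and 2 cover both cases: O(s → ~c) and O(~s → ~c). Since s ∨ ~s is a tautology, O(~c) follows.
Premise 1, O(j → c), contraposes to O(~c → ~j); with O(~c) we get O(~j).
Premise 12 is O(~j → n); since O(~j), deontic closure gives O(n).
Premise 6 is O(~t → ~n); contrapositively O(n → t). Since O(n) holds, K gives O(t).
The contrapositive of premise 7 (O(~r → ~t)) is O(t → r), and O(t) is already established, so O(r).
The contrapositive of premise 3 (O(~v → ~r)) is O(r → v), and O(r) is already established, so O(v).
The contrapositive of premise 8 (O(k → ~v)) is O(v → ~k), and O(v) is already established, so O(~k).
Premises 4, 5, 10, 11, 13 do not contribute to this derivation.
So O(~k) follows.

Yes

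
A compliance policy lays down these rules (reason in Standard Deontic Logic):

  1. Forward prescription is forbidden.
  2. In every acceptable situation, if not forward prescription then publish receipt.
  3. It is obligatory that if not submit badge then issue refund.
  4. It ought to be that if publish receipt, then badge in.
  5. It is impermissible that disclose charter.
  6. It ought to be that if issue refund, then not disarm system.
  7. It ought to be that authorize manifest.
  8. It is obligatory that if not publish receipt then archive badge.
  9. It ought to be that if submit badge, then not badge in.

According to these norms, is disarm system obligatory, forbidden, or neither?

Premise 1 is F(forward_prescription), i.e. O(¬forward_prescription).
Applying K to premise 2 (O(¬forward_prescription → publish_receipt)) and O(¬forward_prescription) yields O(publish_receipt).
From O(publish_receipt) and premise 4, O(publish_receipt → badge_in), we obtain O(badge_in).
Premise 9, O(submit_badge → ¬badge_in), contraposes to O(badge_in → ¬submit_badge); with O(badge_in) we get O(¬submit_badge).
Premise 3 is O(¬submit_badge → issue_refund); since O(¬submit_badge), deontic closure gives O(issue_refund).
Premise 6 is O(issue_refund → ¬disarm_system); since O(issue_refund), deontic closure gives O(¬disarm_system).
Premises 5, 7, 8 do not contribute to this derivation.
Thus O(¬disarm_system), which is F(disarm_system): disarm_system is forbidden.

Forbidden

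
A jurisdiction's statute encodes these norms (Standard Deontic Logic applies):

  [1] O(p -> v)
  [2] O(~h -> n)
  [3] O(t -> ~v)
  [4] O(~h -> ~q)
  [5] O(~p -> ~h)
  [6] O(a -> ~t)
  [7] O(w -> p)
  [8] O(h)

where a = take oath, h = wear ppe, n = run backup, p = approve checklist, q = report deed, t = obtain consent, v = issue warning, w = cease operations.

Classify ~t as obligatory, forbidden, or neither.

Obligatory

Premise 8 gives O(h).
Premise 5 is O(~p -> ~h); contrapositively O(h -> p). Since O(h) holds, K gives O(p).
With premise 1, O(p -> v), the K-axiom yields O(v).
Premise 3, O(t -> ~v), contraposes to O(v -> ~t); with O(v) we get O(~t).
Premises 2, 4, 6, 7 do not contribute to this derivation.
Hence ~t is obligatory.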